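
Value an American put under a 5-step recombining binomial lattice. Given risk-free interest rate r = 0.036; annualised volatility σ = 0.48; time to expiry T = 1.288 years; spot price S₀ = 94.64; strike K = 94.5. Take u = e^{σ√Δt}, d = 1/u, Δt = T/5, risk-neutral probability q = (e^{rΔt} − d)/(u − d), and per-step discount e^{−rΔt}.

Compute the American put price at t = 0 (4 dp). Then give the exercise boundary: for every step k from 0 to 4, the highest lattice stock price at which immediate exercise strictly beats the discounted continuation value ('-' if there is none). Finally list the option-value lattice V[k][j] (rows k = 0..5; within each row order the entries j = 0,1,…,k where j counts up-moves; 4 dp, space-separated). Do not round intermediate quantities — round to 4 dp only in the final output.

params: Δt=0.25760 u=1.27586 d=0.78378 q=0.45833 e^(-rΔt)=0.99077
t_5 payoffs: 66.5064 48.9314 20.3226 0.0000 0.0000 0.0000
t_4: node(4,0) S=35.7160 payoff=58.7840 vs cont=57.9117 → 58.7840 [stop]  node(4,1) S=58.1391 payoff=36.3609 vs cont=35.4886 → 36.3609 [stop]  node(4,2) S=94.6400 payoff=0.0000 vs cont=10.9066 → 10.9066 [wait]  node(4,3) S=154.0568 payoff=0.0000 vs cont=0.0000 → 0.0000 [wait]  node(4,4) S=250.7767 payoff=0.0000 vs cont=0.0000 → 0.0000 [wait]  ⇒ S*(4)=58.1391
t_3: node(3,0) S=45.5686 payoff=48.9314 vs cont=48.0591 → 48.9314 [stop]  node(3,1) S=74.1774 payoff=20.3226 vs cont=24.4665 → 24.4665 [wait]  node(3,2) S=120.7474 payoff=0.0000 vs cont=5.8533 → 5.8533 [wait]  node(3,3) S=196.5550 payoff=0.0000 vs cont=0.0000 → 0.0000 [wait]  ⇒ S*(3)=45.5686
t_2: node(2,0) S=58.1391 payoff=36.3609 vs cont=37.3703 → 37.3703 [wait]  node(2,1) S=94.6400 payoff=0.0000 vs cont=15.7884 → 15.7884 [wait]  node(2,2) S=154.0568 payoff=0.0000 vs cont=3.1413 → 3.1413 [wait]  ⇒ S*(2)=-
t_1: node(1,0) S=74.1774 payoff=20.3226 vs cont=27.2251 → 27.2251 [wait]  node(1,1) S=120.7474 payoff=0.0000 vs cont=9.8997 → 9.8997 [wait]  ⇒ S*(1)=-
t_0: node(0,0) S=94.6400 payoff=0.0000 vs cont=19.1064 → 19.1064 [wait]  ⇒ S*(0)=-

price = 19.1064
boundary = - - - 45.5686 58.1391
tree:
19.1064
27.2251 9.8997
37.3703 15.7884 3.1413
48.9314 24.4665 5.8533 0.0000
58.7840 36.3609 10.9066 0.0000 0.0000
66.5064 48.9314 20.3226 0.0000 0.0000 0.0000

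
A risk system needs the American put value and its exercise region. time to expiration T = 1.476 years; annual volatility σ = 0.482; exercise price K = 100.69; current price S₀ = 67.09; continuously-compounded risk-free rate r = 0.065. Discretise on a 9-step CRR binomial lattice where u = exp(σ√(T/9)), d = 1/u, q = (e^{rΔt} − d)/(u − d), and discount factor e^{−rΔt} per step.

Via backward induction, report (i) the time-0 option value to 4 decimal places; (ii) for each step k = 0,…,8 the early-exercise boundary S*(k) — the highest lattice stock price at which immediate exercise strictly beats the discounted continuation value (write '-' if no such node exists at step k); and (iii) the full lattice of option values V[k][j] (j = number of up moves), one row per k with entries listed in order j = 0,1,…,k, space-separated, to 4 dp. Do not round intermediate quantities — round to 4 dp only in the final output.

Δt=0.16400, u=1.21555, d=0.82267, q=0.47863, disc=e^(-rΔt)=0.98940
k=9 terminal: V=max(K-S,0) → 89.1100 83.5799 75.4088 63.3356 45.4968 19.1389 0.0000 0.0000 0.0000 0.0000
k=8: j=0 S=14.0760 intr=86.6140 cont=85.5463 V=86.6140[EX]; j=1 S=20.7982 intr=79.8918 cont=78.8242 V=79.8918[EX]; j=2 S=30.7305 intr=69.9595 cont=68.8919 V=69.9595[EX]; j=3 S=45.4060 intr=55.2840 cont=54.2163 V=55.2840[EX]; j=4 S=67.0900 intr=33.6000 cont=32.5323 V=33.6000[EX]; j=5 S=99.1293 intr=1.5607 cont=9.8726 V=9.8726[hold]; j=6 S=146.4692 intr=0.0000 cont=0.0000 V=0.0000[hold]; j=7 S=216.4167 intr=0.0000 cont=0.0000 V=0.0000[hold]; j=8 S=319.7681 intr=0.0000 cont=0.0000 V=0.0000[hold]  S*(8)=67.0900
k=7: j=0 S=17.1101 intr=83.5799 cont=82.5122 V=83.5799[EX]; j=1 S=25.2812 intr=75.4088 cont=74.3412 V=75.4088[EX]; j=2 S=37.3544 intr=63.3356 cont=62.2680 V=63.3356[EX]; j=3 S=55.1932 intr=45.4968 cont=44.4291 V=45.4968[EX]; j=4 S=81.5511 intr=19.1389 cont=22.0074 V=22.0074[hold]; j=5 S=120.4965 intr=0.0000 cont=5.0926 V=5.0926[hold]; j=6 S=178.0404 intr=0.0000 cont=0.0000 V=0.0000[hold]; j=7 S=263.0649 intr=0.0000 cont=0.0000 V=0.0000[hold]  S*(7)=55.1932
k=6: j=0 S=20.7982 intr=79.8918 cont=78.8242 V=79.8918[EX]; j=1 S=30.7305 intr=69.9595 cont=68.8919 V=69.9595[EX]; j=2 S=45.4060 intr=55.2840 cont=54.2163 V=55.2840[EX]; j=3 S=67.0900 intr=33.6000 cont=33.8908 V=33.8908[hold]; j=4 S=99.1293 intr=1.5607 cont=13.7639 V=13.7639[hold]; j=5 S=146.4692 intr=0.0000 cont=2.6270 V=2.6270[hold]; j=6 S=216.4167 intr=0.0000 cont=0.0000 V=0.0000[hold]  S*(6)=45.4060
k=5: j=0 S=25.2812 intr=75.4088 cont=74.3412 V=75.4088[EX]; j=1 S=37.3544 intr=63.3356 cont=62.2680 V=63.3356[EX]; j=2 S=55.1932 intr=45.4968 cont=44.5668 V=45.4968[EX]; j=3 S=81.5511 intr=19.1389 cont=24.0001 V=24.0001[hold]; j=4 S=120.4965 intr=0.0000 cont=8.3440 V=8.3440[hold]; j=5 S=178.0404 intr=0.0000 cont=1.3551 V=1.3551[hold]  S*(5)=55.1932
k=4: j=0 S=30.7305 intr=69.9595 cont=68.8919 V=69.9595[EX]; j=1 S=45.4060 intr=55.2840 cont=54.2163 V=55.2840[EX]; j=2 S=67.0900 intr=33.6000 cont=34.8344 V=34.8344[hold]; j=3 S=99.1293 intr=1.5607 cont=16.3315 V=16.3315[hold]; j=4 S=146.4692 intr=0.0000 cont=4.9458 V=4.9458[hold]  S*(4)=45.4060
k=3: j=0 S=37.3544 intr=63.3356 cont=62.2680 V=63.3356[EX]; j=1 S=55.1932 intr=45.4968 cont=45.0137 V=45.4968[EX]; j=2 S=81.5511 intr=19.1389 cont=25.7029 V=25.7029[hold]; j=3 S=120.4965 intr=0.0000 cont=10.7666 V=10.7666[hold]  S*(3)=55.1932
k=2: j=0 S=45.4060 intr=55.2840 cont=54.2163 V=55.2840[EX]; j=1 S=67.0900 intr=33.6000 cont=35.6408 V=35.6408[hold]; j=2 S=99.1293 intr=1.5607 cont=18.3571 V=18.3571[hold]  S*(2)=45.4060
k=1: j=0 S=55.1932 intr=45.4968 cont=45.3956 V=45.4968[EX]; j=1 S=81.5511 intr=19.1389 cont=27.0780 V=27.0780[hold]  S*(1)=55.1932
k=0: j=0 S=67.0900 intr=33.6000 cont=36.2920 V=36.2920[hold]  S*(0)=-

price = 36.2920
boundary = - 55.1932 45.4060 55.1932 45.4060 55.1932 45.4060 55.1932 67.0900
tree:
36.2920
45.4968 27.0780
55.2840 35.6408 18.3571
63.3356 45.4968 25.7029 10.7666
69.9595 55.2840 34.8344 16.3315 4.9458
75.4088 63.3356 45.4968 24.0001 8.3440 1.3551
79.8918 69.9595 55.2840 33.8908 13.7639 2.6270 0.0000
83.5799 75.4088 63.3356 45.4968 22.0074 5.0926 0.0000 0.0000
86.6140 79.8918 69.9595 55.2840 33.6000 9.8726 0.0000 0.0000 0.0000
89.1100 83.5799 75.4088 63.3356 45.4968 19.1389 0.0000 0.0000 0.0000 0.0000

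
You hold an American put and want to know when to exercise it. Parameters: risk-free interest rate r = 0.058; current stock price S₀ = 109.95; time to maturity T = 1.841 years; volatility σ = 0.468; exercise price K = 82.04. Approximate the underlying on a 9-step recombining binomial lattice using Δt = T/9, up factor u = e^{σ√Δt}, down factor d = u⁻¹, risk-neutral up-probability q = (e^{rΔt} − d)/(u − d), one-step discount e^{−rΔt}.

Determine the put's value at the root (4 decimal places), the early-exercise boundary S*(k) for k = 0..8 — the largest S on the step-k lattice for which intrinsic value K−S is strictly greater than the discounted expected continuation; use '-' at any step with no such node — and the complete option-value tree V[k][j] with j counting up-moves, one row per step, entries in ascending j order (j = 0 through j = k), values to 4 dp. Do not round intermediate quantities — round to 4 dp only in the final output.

Δt=0.20456, u=1.23574, d=0.80923, q=0.47526, disc=e^(-rΔt)=0.98821
k=9 terminal: V=max(K-S,0) → 65.6769 57.0528 43.8836 23.7735 0.0000 0.0000 0.0000 0.0000 0.0000 0.0000
k=8: j=0 S=20.2205 intr=61.8195 cont=60.8519 V=61.8195[EX]; j=1 S=30.8775 intr=51.1625 cont=50.1949 V=51.1625[EX]; j=2 S=47.1513 intr=34.8887 cont=33.9211 V=34.8887[EX]; j=3 S=72.0020 intr=10.0380 cont=12.3277 V=12.3277[hold]; j=4 S=109.9500 intr=0.0000 cont=0.0000 V=0.0000[hold]; j=5 S=167.8982 intr=0.0000 cont=0.0000 V=0.0000[hold]; j=6 S=256.3876 intr=0.0000 cont=0.0000 V=0.0000[hold]; j=7 S=391.5146 intr=0.0000 cont=0.0000 V=0.0000[hold]; j=8 S=597.8592 intr=0.0000 cont=0.0000 V=0.0000[hold]  S*(8)=47.1513
k=7: j=0 S=24.9872 intr=57.0528 cont=56.0852 V=57.0528[EX]; j=1 S=38.1564 intr=43.8836 cont=42.9160 V=43.8836[EX]; j=2 S=58.2665 intr=23.7735 cont=23.8813 V=23.8813[hold]; j=3 S=88.9754 intr=0.0000 cont=6.3925 V=6.3925[hold]; j=4 S=135.8691 intr=0.0000 cont=0.0000 V=0.0000[hold]; j=5 S=207.4778 intr=0.0000 cont=0.0000 V=0.0000[hold]; j=6 S=316.8272 intr=0.0000 cont=0.0000 V=0.0000[hold]; j=7 S=483.8084 intr=0.0000 cont=0.0000 V=0.0000[hold]  S*(7)=38.1564
k=6: j=0 S=30.8775 intr=51.1625 cont=50.1949 V=51.1625[EX]; j=1 S=47.1513 intr=34.8887 cont=33.9718 V=34.8887[EX]; j=2 S=72.0020 intr=10.0380 cont=15.3859 V=15.3859[hold]; j=3 S=109.9500 intr=0.0000 cont=3.3148 V=3.3148[hold]; j=4 S=167.8982 intr=0.0000 cont=0.0000 V=0.0000[hold]; j=5 S=256.3876 intr=0.0000 cont=0.0000 V=0.0000[hold]; j=6 S=391.5146 intr=0.0000 cont=0.0000 V=0.0000[hold]  S*(6)=47.1513
k=5: j=0 S=38.1564 intr=43.8836 cont=42.9160 V=43.8836[EX]; j=1 S=58.2665 intr=23.7735 cont=25.3176 V=25.3176[hold]; j=2 S=88.9754 intr=0.0000 cont=9.5351 V=9.5351[hold]; j=3 S=135.8691 intr=0.0000 cont=1.7189 V=1.7189[hold]; j=4 S=207.4778 intr=0.0000 cont=0.0000 V=0.0000[hold]; j=5 S=316.8272 intr=0.0000 cont=0.0000 V=0.0000[hold]  S*(5)=38.1564
k=4: j=0 S=47.1513 intr=34.8887 cont=34.6463 V=34.8887[EX]; j=1 S=72.0020 intr=10.0380 cont=17.6066 V=17.6066[hold]; j=2 S=109.9500 intr=0.0000 cont=5.7517 V=5.7517[hold]; j=3 S=167.8982 intr=0.0000 cont=0.8913 V=0.8913[hold]; j=4 S=256.3876 intr=0.0000 cont=0.0000 V=0.0000[hold]  S*(4)=47.1513
k=3: j=0 S=58.2665 intr=23.7735 cont=26.3606 V=26.3606[hold]; j=1 S=88.9754 intr=0.0000 cont=11.8312 V=11.8312[hold]; j=2 S=135.8691 intr=0.0000 cont=3.4012 V=3.4012[hold]; j=3 S=207.4778 intr=0.0000 cont=0.4622 V=0.4622[hold]  S*(3)=-
k=2: j=0 S=72.0020 intr=10.0380 cont=19.2258 V=19.2258[hold]; j=1 S=109.9500 intr=0.0000 cont=7.7324 V=7.7324[hold]; j=2 S=167.8982 intr=0.0000 cont=1.9807 V=1.9807[hold]  S*(2)=-
k=1: j=0 S=88.9754 intr=0.0000 cont=13.6011 V=13.6011[hold]; j=1 S=135.8691 intr=0.0000 cont=4.9399 V=4.9399[hold]  S*(1)=-
k=0: j=0 S=109.9500 intr=0.0000 cont=9.3729 V=9.3729[hold]  S*(0)=-

price = 9.3729
boundary = - - - - 47.1513 38.1564 47.1513 38.1564 47.1513
tree:
9.3729
13.6011 4.9399
19.2258 7.7324 1.9807
26.3606 11.8312 3.4012 0.4622
34.8887 17.6066 5.7517 0.8913 0.0000
43.8836 25.3176 9.5351 1.7189 0.0000 0.0000
51.1625 34.8887 15.3859 3.3148 0.0000 0.0000 0.0000
57.0528 43.8836 23.8813 6.3925 0.0000 0.0000 0.0000 0.0000
61.8195 51.1625 34.8887 12.3277 0.0000 0.0000 0.0000 0.0000 0.0000
65.6769 57.0528 43.8836 23.7735 0.0000 0.0000 0.0000 0.0000 0.0000 0.0000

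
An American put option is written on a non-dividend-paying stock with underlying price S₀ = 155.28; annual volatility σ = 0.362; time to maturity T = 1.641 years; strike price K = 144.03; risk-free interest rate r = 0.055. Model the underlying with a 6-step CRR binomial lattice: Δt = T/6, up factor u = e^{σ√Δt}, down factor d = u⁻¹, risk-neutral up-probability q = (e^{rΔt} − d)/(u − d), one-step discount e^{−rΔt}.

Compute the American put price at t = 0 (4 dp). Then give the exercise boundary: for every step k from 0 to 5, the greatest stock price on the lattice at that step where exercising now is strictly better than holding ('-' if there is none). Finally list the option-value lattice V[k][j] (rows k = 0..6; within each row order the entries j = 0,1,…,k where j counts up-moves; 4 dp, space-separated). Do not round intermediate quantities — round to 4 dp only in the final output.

Δt=0.27350, u=1.20842, d=0.82752, q=0.49260, disc=e^(-rΔt)=0.98507
k=6 terminal: V=max(K-S,0) → 94.1643 71.2118 37.6946 0.0000 0.0000 0.0000 0.0000
k=5: j=0 S=60.2589 intr=83.7711 cont=81.6208 V=83.7711[EX]; j=1 S=87.9952 intr=56.0348 cont=53.8845 V=56.0348[EX]; j=2 S=128.4981 intr=15.5319 cont=18.8406 V=18.8406[hold]; j=3 S=187.6439 intr=0.0000 cont=0.0000 V=0.0000[hold]; j=4 S=274.0136 intr=0.0000 cont=0.0000 V=0.0000[hold]; j=5 S=400.1381 intr=0.0000 cont=0.0000 V=0.0000[hold]  S*(5)=87.9952
k=4: j=0 S=72.8182 intr=71.2118 cont=69.0614 V=71.2118[EX]; j=1 S=106.3354 intr=37.6946 cont=37.1498 V=37.6946[EX]; j=2 S=155.2800 intr=0.0000 cont=9.4169 V=9.4169[hold]; j=3 S=226.7531 intr=0.0000 cont=0.0000 V=0.0000[hold]; j=4 S=331.1243 intr=0.0000 cont=0.0000 V=0.0000[hold]  S*(4)=106.3354
k=3: j=0 S=87.9952 intr=56.0348 cont=53.8845 V=56.0348[EX]; j=1 S=128.4981 intr=15.5319 cont=23.4102 V=23.4102[hold]; j=2 S=187.6439 intr=0.0000 cont=4.7068 V=4.7068[hold]; j=3 S=274.0136 intr=0.0000 cont=0.0000 V=0.0000[hold]  S*(3)=87.9952
k=2: j=0 S=106.3354 intr=37.6946 cont=39.3672 V=39.3672[hold]; j=1 S=155.2800 intr=0.0000 cont=13.9849 V=13.9849[hold]; j=2 S=226.7531 intr=0.0000 cont=2.3526 V=2.3526[hold]  S*(2)=-
k=1: j=0 S=128.4981 intr=15.5319 cont=26.4627 V=26.4627[hold]; j=1 S=187.6439 intr=0.0000 cont=8.1315 V=8.1315[hold]  S*(1)=-
k=0: j=0 S=155.2800 intr=0.0000 cont=17.1725 V=17.1725[hold]  S*(0)=-

price = 17.1725
boundary = - - - 87.9952 106.3354 87.9952
tree:
17.1725
26.4627 8.1315
39.3672 13.9849 2.3526
56.0348 23.4102 4.7068 0.0000
71.2118 37.6946 9.4169 0.0000 0.0000
83.7711 56.0348 18.8406 0.0000 0.0000 0.0000
94.1643 71.2118 37.6946 0.0000 0.0000 0.0000 0.0000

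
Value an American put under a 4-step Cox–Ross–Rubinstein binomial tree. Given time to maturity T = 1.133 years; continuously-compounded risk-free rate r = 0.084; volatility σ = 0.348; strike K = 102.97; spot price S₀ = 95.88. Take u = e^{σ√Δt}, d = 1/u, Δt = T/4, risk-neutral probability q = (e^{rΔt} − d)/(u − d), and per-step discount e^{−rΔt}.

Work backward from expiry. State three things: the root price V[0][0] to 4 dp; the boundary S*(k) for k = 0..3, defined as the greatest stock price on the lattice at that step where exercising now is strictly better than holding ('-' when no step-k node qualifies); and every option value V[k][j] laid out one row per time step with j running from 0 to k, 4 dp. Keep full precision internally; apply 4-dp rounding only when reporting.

price = 14.5518
boundary = - - 66.1998 79.6696
tree:
14.5518
23.6913 6.7391
36.7702 12.6441 1.5676
47.9626 23.3004 3.3338 0.0000
57.2627 36.7702 7.0900 0.0000 0.0000

Δt=0.28325  u=1.20347  d=0.83093  q=0.51846  discount=0.97649
step 4 (expiry): payoffs max(K−S,0) = 57.2627 36.7702 7.0900 0.0000 0.0000
step 3: (k=3,j=0): S=55.0074, (K−S)⁺=47.9626, hold=45.5416 ⇒ V=47.9626 exercise | (k=3,j=1): S=79.6696, (K−S)⁺=23.3004, hold=20.8794 ⇒ V=23.3004 exercise | (k=3,j=2): S=115.3888, (K−S)⁺=0.0000, hold=3.3338 ⇒ V=3.3338 continue | (k=3,j=3): S=167.1225, (K−S)⁺=0.0000, hold=0.0000 ⇒ V=0.0000 continue  boundary S*=79.6696
step 2: (k=2,j=0): S=66.1998, (K−S)⁺=36.7702, hold=34.3491 ⇒ V=36.7702 exercise | (k=2,j=1): S=95.8800, (K−S)⁺=7.0900, hold=12.6441 ⇒ V=12.6441 continue | (k=2,j=2): S=138.8671, (K−S)⁺=0.0000, hold=1.5676 ⇒ V=1.5676 continue  boundary S*=66.1998
step 1: (k=1,j=0): S=79.6696, (K−S)⁺=23.3004, hold=23.6913 ⇒ V=23.6913 continue | (k=1,j=1): S=115.3888, (K−S)⁺=0.0000, hold=6.7391 ⇒ V=6.7391 continue  boundary S*=-
step 0: (k=0,j=0): S=95.8800, (K−S)⁺=7.0900, hold=14.5518 ⇒ V=14.5518 continue  boundary S*=-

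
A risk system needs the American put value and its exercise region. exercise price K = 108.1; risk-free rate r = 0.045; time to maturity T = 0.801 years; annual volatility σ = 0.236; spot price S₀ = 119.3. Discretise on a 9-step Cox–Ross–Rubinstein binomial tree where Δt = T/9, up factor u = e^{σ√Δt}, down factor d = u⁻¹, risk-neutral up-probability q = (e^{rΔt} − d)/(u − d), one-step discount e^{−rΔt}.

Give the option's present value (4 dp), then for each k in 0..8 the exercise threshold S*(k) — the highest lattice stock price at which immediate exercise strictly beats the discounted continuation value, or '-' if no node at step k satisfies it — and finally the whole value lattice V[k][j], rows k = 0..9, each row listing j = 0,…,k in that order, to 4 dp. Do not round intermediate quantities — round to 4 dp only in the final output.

price = 3.8790
boundary = - - - - - 83.8990 90.0188 83.8990 90.0188
tree:
3.8790
5.9693 1.9081
8.9385 3.1735 0.7116
12.9622 5.1565 1.3000 0.1539
18.1031 8.1421 2.3385 0.3160 0.0000
24.2010 12.4071 4.1228 0.6486 0.0000 0.0000
29.9048 18.0812 7.0723 1.3313 0.0000 0.0000 0.0000
35.2209 24.2010 11.6629 2.7328 0.0000 0.0000 0.0000 0.0000
40.1755 29.9048 18.0812 5.6096 0.0000 0.0000 0.0000 0.0000 0.0000
44.7933 35.2209 24.2010 11.5149 0.0000 0.0000 0.0000 0.0000 0.0000 0.0000

Δt=0.08900  u=1.07294  d=0.93202  q=0.51088  discount=0.99600
step 9 (expiry): payoffs max(K−S,0) = 44.7933 35.2209 24.2010 11.5149 0.0000 0.0000 0.0000 0.0000 0.0000 0.0000
step 8: (k=8,j=0): S=67.9245, (K−S)⁺=40.1755, hold=39.7434 ⇒ V=40.1755 exercise | (k=8,j=1): S=78.1952, (K−S)⁺=29.9048, hold=29.4728 ⇒ V=29.9048 exercise | (k=8,j=2): S=90.0188, (K−S)⁺=18.0812, hold=17.6491 ⇒ V=18.0812 exercise | (k=8,j=3): S=103.6303, (K−S)⁺=4.4697, hold=5.6096 ⇒ V=5.6096 continue | (k=8,j=4): S=119.3000, (K−S)⁺=0.0000, hold=0.0000 ⇒ V=0.0000 continue | (k=8,j=5): S=137.3390, (K−S)⁺=0.0000, hold=0.0000 ⇒ V=0.0000 continue | (k=8,j=6): S=158.1057, (K−S)⁺=0.0000, hold=0.0000 ⇒ V=0.0000 continue | (k=8,j=7): S=182.0124, (K−S)⁺=0.0000, hold=0.0000 ⇒ V=0.0000 continue | (k=8,j=8): S=209.5340, (K−S)⁺=0.0000, hold=0.0000 ⇒ V=0.0000 continue  boundary S*=90.0188
step 7: (k=7,j=0): S=72.8791, (K−S)⁺=35.2209, hold=34.7888 ⇒ V=35.2209 exercise | (k=7,j=1): S=83.8990, (K−S)⁺=24.2010, hold=23.7689 ⇒ V=24.2010 exercise | (k=7,j=2): S=96.5851, (K−S)⁺=11.5149, hold=11.6629 ⇒ V=11.6629 continue | (k=7,j=3): S=111.1895, (K−S)⁺=0.0000, hold=2.7328 ⇒ V=2.7328 continue | (k=7,j=4): S=128.0021, (K−S)⁺=0.0000, hold=0.0000 ⇒ V=0.0000 continue | (k=7,j=5): S=147.3570, (K−S)⁺=0.0000, hold=0.0000 ⇒ V=0.0000 continue | (k=7,j=6): S=169.6384, (K−S)⁺=0.0000, hold=0.0000 ⇒ V=0.0000 continue | (k=7,j=7): S=195.2890, (K−S)⁺=0.0000, hold=0.0000 ⇒ V=0.0000 continue  boundary S*=83.8990
step 6: (k=6,j=0): S=78.1952, (K−S)⁺=29.9048, hold=29.4728 ⇒ V=29.9048 exercise | (k=6,j=1): S=90.0188, (K−S)⁺=18.0812, hold=17.7244 ⇒ V=18.0812 exercise | (k=6,j=2): S=103.6303, (K−S)⁺=4.4697, hold=7.0723 ⇒ V=7.0723 continue | (k=6,j=3): S=119.3000, (K−S)⁺=0.0000, hold=1.3313 ⇒ V=1.3313 continue | (k=6,j=4): S=137.3390, (K−S)⁺=0.0000, hold=0.0000 ⇒ V=0.0000 continue | (k=6,j=5): S=158.1057, (K−S)⁺=0.0000, hold=0.0000 ⇒ V=0.0000 continue | (k=6,j=6): S=182.0124, (K−S)⁺=0.0000, hold=0.0000 ⇒ V=0.0000 continue  boundary S*=90.0188
step 5: (k=5,j=0): S=83.8990, (K−S)⁺=24.2010, hold=23.7689 ⇒ V=24.2010 exercise | (k=5,j=1): S=96.5851, (K−S)⁺=11.5149, hold=12.4071 ⇒ V=12.4071 continue | (k=5,j=2): S=111.1895, (K−S)⁺=0.0000, hold=4.1228 ⇒ V=4.1228 continue | (k=5,j=3): S=128.0021, (K−S)⁺=0.0000, hold=0.6486 ⇒ V=0.6486 continue | (k=5,j=4): S=147.3570, (K−S)⁺=0.0000, hold=0.0000 ⇒ V=0.0000 continue | (k=5,j=5): S=169.6384, (K−S)⁺=0.0000, hold=0.0000 ⇒ V=0.0000 continue  boundary S*=83.8990
step 4: (k=4,j=0): S=90.0188, (K−S)⁺=18.0812, hold=18.1031 ⇒ V=18.1031 continue | (k=4,j=1): S=103.6303, (K−S)⁺=4.4697, hold=8.1421 ⇒ V=8.1421 continue | (k=4,j=2): S=119.3000, (K−S)⁺=0.0000, hold=2.3385 ⇒ V=2.3385 continue | (k=4,j=3): S=137.3390, (K−S)⁺=0.0000, hold=0.3160 ⇒ V=0.3160 continue | (k=4,j=4): S=158.1057, (K−S)⁺=0.0000, hold=0.0000 ⇒ V=0.0000 continue  boundary S*=-
step 3: (k=3,j=0): S=96.5851, (K−S)⁺=11.5149, hold=12.9622 ⇒ V=12.9622 continue | (k=3,j=1): S=111.1895, (K−S)⁺=0.0000, hold=5.1565 ⇒ V=5.1565 continue | (k=3,j=2): S=128.0021, (K−S)⁺=0.0000, hold=1.3000 ⇒ V=1.3000 continue | (k=3,j=3): S=147.3570, (K−S)⁺=0.0000, hold=0.1539 ⇒ V=0.1539 continue  boundary S*=-
step 2: (k=2,j=0): S=103.6303, (K−S)⁺=4.4697, hold=8.9385 ⇒ V=8.9385 continue | (k=2,j=1): S=119.3000, (K−S)⁺=0.0000, hold=3.1735 ⇒ V=3.1735 continue | (k=2,j=2): S=137.3390, (K−S)⁺=0.0000, hold=0.7116 ⇒ V=0.7116 continue  boundary S*=-
step 1: (k=1,j=0): S=111.1895, (K−S)⁺=0.0000, hold=5.9693 ⇒ V=5.9693 continue | (k=1,j=1): S=128.0021, (K−S)⁺=0.0000, hold=1.9081 ⇒ V=1.9081 continue  boundary S*=-
step 0: (k=0,j=0): S=119.3000, (K−S)⁺=0.0000, hold=3.8790 ⇒ V=3.8790 continue  boundary S*=-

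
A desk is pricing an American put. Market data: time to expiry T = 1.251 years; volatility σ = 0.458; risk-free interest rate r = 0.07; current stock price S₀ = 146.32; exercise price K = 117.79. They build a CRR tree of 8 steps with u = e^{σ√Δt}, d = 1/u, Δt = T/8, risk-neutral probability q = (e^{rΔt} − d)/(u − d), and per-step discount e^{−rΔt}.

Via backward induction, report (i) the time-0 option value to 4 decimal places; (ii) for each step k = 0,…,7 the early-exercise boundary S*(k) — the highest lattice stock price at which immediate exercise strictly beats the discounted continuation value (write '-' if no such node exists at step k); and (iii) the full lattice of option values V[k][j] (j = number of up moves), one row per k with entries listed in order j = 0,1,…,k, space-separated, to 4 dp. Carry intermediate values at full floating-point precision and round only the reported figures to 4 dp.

price = 11.9139
boundary = - - - - 70.9053 59.1592 70.9053 84.9835
tree:
11.9139
17.5601 6.1903
25.1886 9.8604 2.4346
35.0028 15.3415 4.2655 0.5461
46.8847 23.1834 7.3648 1.0722 0.0000
58.6308 33.7646 12.4767 2.1052 0.0000 0.0000
68.4310 46.8847 20.6028 4.1333 0.0000 0.0000 0.0000
76.6078 58.6308 32.8065 8.1151 0.0000 0.0000 0.0000 0.0000
83.4300 68.4310 46.8847 15.9329 0.0000 0.0000 0.0000 0.0000 0.0000

Δt=0.15637, u=1.19855, d=0.83434, q=0.48507, disc=e^(-rΔt)=0.98911
k=8 terminal: V=max(K-S,0) → 83.4300 68.4310 46.8847 15.9329 0.0000 0.0000 0.0000 0.0000 0.0000
k=7: j=0 S=41.1822 intr=76.6078 cont=75.3255 V=76.6078[EX]; j=1 S=59.1592 intr=58.6308 cont=57.3485 V=58.6308[EX]; j=2 S=84.9835 intr=32.8065 cont=31.5241 V=32.8065[EX]; j=3 S=122.0808 intr=0.0000 cont=8.1151 V=8.1151[hold]; j=4 S=175.3719 intr=0.0000 cont=0.0000 V=0.0000[hold]; j=5 S=251.9257 intr=0.0000 cont=0.0000 V=0.0000[hold]; j=6 S=361.8971 intr=0.0000 cont=0.0000 V=0.0000[hold]; j=7 S=519.8735 intr=0.0000 cont=0.0000 V=0.0000[hold]  S*(7)=84.9835
k=6: j=0 S=49.3590 intr=68.4310 cont=67.1487 V=68.4310[EX]; j=1 S=70.9053 intr=46.8847 cont=45.6024 V=46.8847[EX]; j=2 S=101.8571 intr=15.9329 cont=20.6028 V=20.6028[hold]; j=3 S=146.3200 intr=0.0000 cont=4.1333 V=4.1333[hold]; j=4 S=210.1920 intr=0.0000 cont=0.0000 V=0.0000[hold]; j=5 S=301.9457 intr=0.0000 cont=0.0000 V=0.0000[hold]; j=6 S=433.7519 intr=0.0000 cont=0.0000 V=0.0000[hold]  S*(6)=70.9053
k=5: j=0 S=59.1592 intr=58.6308 cont=57.3485 V=58.6308[EX]; j=1 S=84.9835 intr=32.8065 cont=33.7646 V=33.7646[hold]; j=2 S=122.0808 intr=0.0000 cont=12.4767 V=12.4767[hold]; j=3 S=175.3719 intr=0.0000 cont=2.1052 V=2.1052[hold]; j=4 S=251.9257 intr=0.0000 cont=0.0000 V=0.0000[hold]; j=5 S=361.8971 intr=0.0000 cont=0.0000 V=0.0000[hold]  S*(5)=59.1592
k=4: j=0 S=70.9053 intr=46.8847 cont=46.0621 V=46.8847[EX]; j=1 S=101.8571 intr=15.9329 cont=23.1834 V=23.1834[hold]; j=2 S=146.3200 intr=0.0000 cont=7.3648 V=7.3648[hold]; j=3 S=210.1920 intr=0.0000 cont=1.0722 V=1.0722[hold]; j=4 S=301.9457 intr=0.0000 cont=0.0000 V=0.0000[hold]  S*(4)=70.9053
k=3: j=0 S=84.9835 intr=32.8065 cont=35.0028 V=35.0028[hold]; j=1 S=122.0808 intr=0.0000 cont=15.3415 V=15.3415[hold]; j=2 S=175.3719 intr=0.0000 cont=4.2655 V=4.2655[hold]; j=3 S=251.9257 intr=0.0000 cont=0.5461 V=0.5461[hold]  S*(3)=-
k=2: j=0 S=101.8571 intr=15.9329 cont=25.1886 V=25.1886[hold]; j=1 S=146.3200 intr=0.0000 cont=9.8604 V=9.8604[hold]; j=2 S=210.1920 intr=0.0000 cont=2.4346 V=2.4346[hold]  S*(2)=-
k=1: j=0 S=122.0808 intr=0.0000 cont=17.5601 V=17.5601[hold]; j=1 S=175.3719 intr=0.0000 cont=6.1903 V=6.1903[hold]  S*(1)=-
k=0: j=0 S=146.3200 intr=0.0000 cont=11.9139 V=11.9139[hold]  S*(0)=-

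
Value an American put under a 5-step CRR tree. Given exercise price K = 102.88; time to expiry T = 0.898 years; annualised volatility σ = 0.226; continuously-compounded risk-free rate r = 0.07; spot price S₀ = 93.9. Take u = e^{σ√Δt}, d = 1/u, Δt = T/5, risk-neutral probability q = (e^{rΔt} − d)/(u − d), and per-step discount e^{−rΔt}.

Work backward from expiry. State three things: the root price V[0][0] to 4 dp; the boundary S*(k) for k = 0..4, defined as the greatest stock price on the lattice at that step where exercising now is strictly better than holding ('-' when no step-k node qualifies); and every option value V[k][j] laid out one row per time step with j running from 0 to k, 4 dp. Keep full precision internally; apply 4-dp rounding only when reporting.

Δt=0.17960, u=1.10051, d=0.90867, q=0.54202, disc=e^(-rΔt)=0.98751
k=5 terminal: V=max(K-S,0) → 44.7114 32.4303 17.5562 0.0000 0.0000 0.0000
k=4: j=0 S=64.0153 intr=38.8647 cont=37.5794 V=38.8647[EX]; j=1 S=77.5309 intr=25.3491 cont=24.0638 V=25.3491[EX]; j=2 S=93.9000 intr=8.9800 cont=7.9400 V=8.9800[EX]; j=3 S=113.7251 intr=0.0000 cont=0.0000 V=0.0000[hold]; j=4 S=137.7360 intr=0.0000 cont=0.0000 V=0.0000[hold]  S*(4)=93.9000
k=3: j=0 S=70.4497 intr=32.4303 cont=31.1450 V=32.4303[EX]; j=1 S=85.3238 intr=17.5562 cont=16.2709 V=17.5562[EX]; j=2 S=103.3382 intr=0.0000 cont=4.0613 V=4.0613[hold]; j=3 S=125.1561 intr=0.0000 cont=0.0000 V=0.0000[hold]  S*(3)=85.3238
k=2: j=0 S=77.5309 intr=25.3491 cont=24.0638 V=25.3491[EX]; j=1 S=93.9000 intr=8.9800 cont=10.1138 V=10.1138[hold]; j=2 S=113.7251 intr=0.0000 cont=1.8368 V=1.8368[hold]  S*(2)=77.5309
k=1: j=0 S=85.3238 intr=17.5562 cont=16.8777 V=17.5562[EX]; j=1 S=103.3382 intr=0.0000 cont=5.5572 V=5.5572[hold]  S*(1)=85.3238
k=0: j=0 S=93.9000 intr=8.9800 cont=10.9144 V=10.9144[hold]  S*(0)=-

price = 10.9144
boundary = - 85.3238 77.5309 85.3238 93.9000
tree:
10.9144
17.5562 5.5572
25.3491 10.1138 1.8368
32.4303 17.5562 4.0613 0.0000
38.8647 25.3491 8.9800 0.0000 0.0000
44.7114 32.4303 17.5562 0.0000 0.0000 0.0000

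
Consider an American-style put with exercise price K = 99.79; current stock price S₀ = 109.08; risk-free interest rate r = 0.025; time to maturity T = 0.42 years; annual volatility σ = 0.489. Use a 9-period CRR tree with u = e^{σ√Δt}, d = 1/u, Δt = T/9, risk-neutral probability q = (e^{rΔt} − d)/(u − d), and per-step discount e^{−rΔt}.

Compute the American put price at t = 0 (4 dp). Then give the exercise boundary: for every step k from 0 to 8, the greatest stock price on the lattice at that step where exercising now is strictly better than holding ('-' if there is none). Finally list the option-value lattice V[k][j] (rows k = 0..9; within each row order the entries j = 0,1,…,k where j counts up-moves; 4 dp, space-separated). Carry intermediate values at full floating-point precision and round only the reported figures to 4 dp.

price = 8.5057
boundary = - - - - - 64.3220 71.4885 79.4536 88.3061
tree:
8.5057
12.0458 4.6779
16.6068 7.1168 2.0380
22.1941 10.5732 3.3765 0.5878
28.6222 15.2600 5.5039 1.0721 0.0627
35.4680 21.2498 8.7856 1.9498 0.1205 0.0000
41.9162 28.3015 13.6356 3.5346 0.2317 0.0000 0.0000
47.7179 35.4680 20.3364 6.3842 0.4453 0.0000 0.0000 0.0000
52.9380 41.9162 28.3015 11.4839 0.8559 0.0000 0.0000 0.0000 0.0000
57.6348 47.7179 35.4680 20.3364 1.6450 0.0000 0.0000 0.0000 0.0000 0.0000

Δt=0.04667, u=1.11142, d=0.89975, q=0.47913, disc=e^(-rΔt)=0.99883
k=9 terminal: V=max(K-S,0) → 57.6348 47.7179 35.4680 20.3364 1.6450 0.0000 0.0000 0.0000 0.0000 0.0000
k=8: j=0 S=46.8520 intr=52.9380 cont=52.8217 V=52.9380[EX]; j=1 S=57.8738 intr=41.9162 cont=41.7998 V=41.9162[EX]; j=2 S=71.4885 intr=28.3015 cont=28.1851 V=28.3015[EX]; j=3 S=88.3061 intr=11.4839 cont=11.3675 V=11.4839[EX]; j=4 S=109.0800 intr=0.0000 cont=0.8559 V=0.8559[hold]; j=5 S=134.7409 intr=0.0000 cont=0.0000 V=0.0000[hold]; j=6 S=166.4385 intr=0.0000 cont=0.0000 V=0.0000[hold]; j=7 S=205.5929 intr=0.0000 cont=0.0000 V=0.0000[hold]; j=8 S=253.9583 intr=0.0000 cont=0.0000 V=0.0000[hold]  S*(8)=88.3061
k=7: j=0 S=52.0721 intr=47.7179 cont=47.6016 V=47.7179[EX]; j=1 S=64.3220 intr=35.4680 cont=35.3517 V=35.4680[EX]; j=2 S=79.4536 intr=20.3364 cont=20.2200 V=20.3364[EX]; j=3 S=98.1450 intr=1.6450 cont=6.3842 V=6.3842[hold]; j=4 S=121.2334 intr=0.0000 cont=0.4453 V=0.4453[hold]; j=5 S=149.7534 intr=0.0000 cont=0.0000 V=0.0000[hold]; j=6 S=184.9826 intr=0.0000 cont=0.0000 V=0.0000[hold]; j=7 S=228.4995 intr=0.0000 cont=0.0000 V=0.0000[hold]  S*(7)=79.4536
k=6: j=0 S=57.8738 intr=41.9162 cont=41.7998 V=41.9162[EX]; j=1 S=71.4885 intr=28.3015 cont=28.1851 V=28.3015[EX]; j=2 S=88.3061 intr=11.4839 cont=13.6356 V=13.6356[hold]; j=3 S=109.0800 intr=0.0000 cont=3.5346 V=3.5346[hold]; j=4 S=134.7409 intr=0.0000 cont=0.2317 V=0.2317[hold]; j=5 S=166.4385 intr=0.0000 cont=0.0000 V=0.0000[hold]; j=6 S=205.5929 intr=0.0000 cont=0.0000 V=0.0000[hold]  S*(6)=71.4885
k=5: j=0 S=64.3220 intr=35.4680 cont=35.3517 V=35.4680[EX]; j=1 S=79.4536 intr=20.3364 cont=21.2498 V=21.2498[hold]; j=2 S=98.1450 intr=1.6450 cont=8.7856 V=8.7856[hold]; j=3 S=121.2334 intr=0.0000 cont=1.9498 V=1.9498[hold]; j=4 S=149.7534 intr=0.0000 cont=0.1205 V=0.1205[hold]; j=5 S=184.9826 intr=0.0000 cont=0.0000 V=0.0000[hold]  S*(5)=64.3220
k=4: j=0 S=71.4885 intr=28.3015 cont=28.6222 V=28.6222[hold]; j=1 S=88.3061 intr=11.4839 cont=15.2600 V=15.2600[hold]; j=2 S=109.0800 intr=0.0000 cont=5.5039 V=5.5039[hold]; j=3 S=134.7409 intr=0.0000 cont=1.0721 V=1.0721[hold]; j=4 S=166.4385 intr=0.0000 cont=0.0627 V=0.0627[hold]  S*(4)=-
k=3: j=0 S=79.4536 intr=20.3364 cont=22.1941 V=22.1941[hold]; j=1 S=98.1450 intr=1.6450 cont=10.5732 V=10.5732[hold]; j=2 S=121.2334 intr=0.0000 cont=3.3765 V=3.3765[hold]; j=3 S=149.7534 intr=0.0000 cont=0.5878 V=0.5878[hold]  S*(3)=-
k=2: j=0 S=88.3061 intr=11.4839 cont=16.6068 V=16.6068[hold]; j=1 S=109.0800 intr=0.0000 cont=7.1168 V=7.1168[hold]; j=2 S=134.7409 intr=0.0000 cont=2.0380 V=2.0380[hold]  S*(2)=-
k=1: j=0 S=98.1450 intr=1.6450 cont=12.0458 V=12.0458[hold]; j=1 S=121.2334 intr=0.0000 cont=4.6779 V=4.6779[hold]  S*(1)=-
k=0: j=0 S=109.0800 intr=0.0000 cont=8.5057 V=8.5057[hold]  S*(0)=-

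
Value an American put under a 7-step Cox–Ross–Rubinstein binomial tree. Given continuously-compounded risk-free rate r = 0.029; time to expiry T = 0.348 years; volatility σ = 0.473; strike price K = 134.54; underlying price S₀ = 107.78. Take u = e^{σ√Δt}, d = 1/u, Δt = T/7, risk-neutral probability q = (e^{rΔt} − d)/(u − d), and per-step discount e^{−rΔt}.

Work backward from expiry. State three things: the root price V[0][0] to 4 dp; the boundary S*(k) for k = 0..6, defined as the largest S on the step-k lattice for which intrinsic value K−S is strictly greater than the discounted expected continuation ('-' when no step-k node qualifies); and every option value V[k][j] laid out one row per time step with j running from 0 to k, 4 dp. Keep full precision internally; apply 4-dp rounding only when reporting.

Δt=0.04971, u=1.11123, d=0.89991, q=0.48049, disc=e^(-rΔt)=0.99856
k=7 terminal: V=max(K-S,0) → 83.0263 70.9297 55.9926 37.5480 14.7721 0.0000 0.0000 0.0000
k=6: j=0 S=57.2434 intr=77.2966 cont=77.1028 V=77.2966[EX]; j=1 S=70.6854 intr=63.8546 cont=63.6608 V=63.8546[EX]; j=2 S=87.2838 intr=47.2562 cont=47.0623 V=47.2562[EX]; j=3 S=107.7800 intr=26.7600 cont=26.5662 V=26.7600[EX]; j=4 S=133.0891 intr=1.4509 cont=7.6633 V=7.6633[hold]; j=5 S=164.3414 intr=0.0000 cont=0.0000 V=0.0000[hold]; j=6 S=202.9323 intr=0.0000 cont=0.0000 V=0.0000[hold]  S*(6)=107.7800
k=5: j=0 S=63.6103 intr=70.9297 cont=70.7359 V=70.9297[EX]; j=1 S=78.5474 intr=55.9926 cont=55.7988 V=55.9926[EX]; j=2 S=96.9920 intr=37.5480 cont=37.3542 V=37.5480[EX]; j=3 S=119.7679 intr=14.7721 cont=17.5590 V=17.5590[hold]; j=4 S=147.8920 intr=0.0000 cont=3.9754 V=3.9754[hold]; j=5 S=182.6203 intr=0.0000 cont=0.0000 V=0.0000[hold]  S*(5)=96.9920
k=4: j=0 S=70.6854 intr=63.8546 cont=63.6608 V=63.8546[EX]; j=1 S=87.2838 intr=47.2562 cont=47.0623 V=47.2562[EX]; j=2 S=107.7800 intr=26.7600 cont=27.9033 V=27.9033[hold]; j=3 S=133.0891 intr=1.4509 cont=11.0164 V=11.0164[hold]; j=4 S=164.3414 intr=0.0000 cont=2.0623 V=2.0623[hold]  S*(4)=87.2838
k=3: j=0 S=78.5474 intr=55.9926 cont=55.7988 V=55.9926[EX]; j=1 S=96.9920 intr=37.5480 cont=37.9027 V=37.9027[hold]; j=2 S=119.7679 intr=14.7721 cont=19.7608 V=19.7608[hold]; j=3 S=147.8920 intr=0.0000 cont=6.7044 V=6.7044[hold]  S*(3)=78.5474
k=2: j=0 S=87.2838 intr=47.2562 cont=47.2325 V=47.2562[EX]; j=1 S=107.7800 intr=26.7600 cont=29.1437 V=29.1437[hold]; j=2 S=133.0891 intr=1.4509 cont=13.4680 V=13.4680[hold]  S*(2)=87.2838
k=1: j=0 S=96.9920 intr=37.5480 cont=38.4979 V=38.4979[hold]; j=1 S=119.7679 intr=14.7721 cont=21.5806 V=21.5806[hold]  S*(1)=-
k=0: j=0 S=107.7800 intr=26.7600 cont=30.3256 V=30.3256[hold]  S*(0)=-

price = 30.3256
boundary = - - 87.2838 78.5474 87.2838 96.9920 107.7800
tree:
30.3256
38.4979 21.5806
47.2562 29.1437 13.4680
55.9926 37.9027 19.7608 6.7044
63.8546 47.2562 27.9033 11.0164 2.0623
70.9297 55.9926 37.5480 17.5590 3.9754 0.0000
77.2966 63.8546 47.2562 26.7600 7.6633 0.0000 0.0000
83.0263 70.9297 55.9926 37.5480 14.7721 0.0000 0.0000 0.0000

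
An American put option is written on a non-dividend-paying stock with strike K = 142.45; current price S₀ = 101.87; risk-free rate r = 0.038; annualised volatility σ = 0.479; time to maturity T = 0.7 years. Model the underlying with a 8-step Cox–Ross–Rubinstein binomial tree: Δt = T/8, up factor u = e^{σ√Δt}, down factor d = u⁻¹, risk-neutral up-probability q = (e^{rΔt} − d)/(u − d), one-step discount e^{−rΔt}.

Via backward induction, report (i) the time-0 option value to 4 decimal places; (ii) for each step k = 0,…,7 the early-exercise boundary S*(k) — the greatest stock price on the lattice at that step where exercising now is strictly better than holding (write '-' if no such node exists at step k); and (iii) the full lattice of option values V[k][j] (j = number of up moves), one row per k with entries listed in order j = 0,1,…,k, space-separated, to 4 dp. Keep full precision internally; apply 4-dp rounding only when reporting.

price = 44.0167
boundary = - - 76.7319 66.5948 76.7319 88.4120 101.8700 117.3766
tree:
44.0167
54.6071 32.6823
65.7181 42.7747 21.8163
75.8552 54.0544 30.6741 12.2316
84.6530 65.7181 41.6105 18.8662 5.0237
92.2885 75.8552 54.0380 28.2398 8.6937 1.0245
98.9154 84.6530 65.7181 40.5800 14.8717 1.9630 0.0000
104.6667 92.2885 75.8552 54.0380 25.0734 3.7611 0.0000 0.0000
109.6583 98.9154 84.6530 65.7181 40.5800 7.2064 0.0000 0.0000 0.0000

params: Δt=0.08750 u=1.15222 d=0.86789 q=0.47635 e^(-rΔt)=0.99668
t_8 payoffs: 109.6583 98.9154 84.6530 65.7181 40.5800 7.2064 0.0000 0.0000 0.0000
t_7: node(7,0) S=37.7833 payoff=104.6667 vs cont=104.1939 → 104.6667 [stop]  node(7,1) S=50.1615 payoff=92.2885 vs cont=91.8157 → 92.2885 [stop]  node(7,2) S=66.5948 payoff=75.8552 vs cont=75.3823 → 75.8552 [stop]  node(7,3) S=88.4120 payoff=54.0380 vs cont=53.5652 → 54.0380 [stop]  node(7,4) S=117.3766 payoff=25.0734 vs cont=24.6005 → 25.0734 [stop]  node(7,5) S=155.8303 payoff=0.0000 vs cont=3.7611 → 3.7611 [wait]  node(7,6) S=206.8819 payoff=0.0000 vs cont=0.0000 → 0.0000 [wait]  node(7,7) S=274.6584 payoff=0.0000 vs cont=0.0000 → 0.0000 [wait]  ⇒ S*(7)=117.3766
t_6: node(6,0) S=43.5346 payoff=98.9154 vs cont=98.4425 → 98.9154 [stop]  node(6,1) S=57.7970 payoff=84.6530 vs cont=84.1801 → 84.6530 [stop]  node(6,2) S=76.7319 payoff=65.7181 vs cont=65.2453 → 65.7181 [stop]  node(6,3) S=101.8700 payoff=40.5800 vs cont=40.1071 → 40.5800 [stop]  node(6,4) S=135.2436 payoff=7.2064 vs cont=14.8717 → 14.8717 [wait]  node(6,5) S=179.5508 payoff=0.0000 vs cont=1.9630 → 1.9630 [wait]  node(6,6) S=238.3734 payoff=0.0000 vs cont=0.0000 → 0.0000 [wait]  ⇒ S*(6)=101.8700
t_5: node(5,0) S=50.1615 payoff=92.2885 vs cont=91.8157 → 92.2885 [stop]  node(5,1) S=66.5948 payoff=75.8552 vs cont=75.3823 → 75.8552 [stop]  node(5,2) S=88.4120 payoff=54.0380 vs cont=53.5652 → 54.0380 [stop]  node(5,3) S=117.3766 payoff=25.0734 vs cont=28.2398 → 28.2398 [wait]  node(5,4) S=155.8303 payoff=0.0000 vs cont=8.6937 → 8.6937 [wait]  node(5,5) S=206.8819 payoff=0.0000 vs cont=1.0245 → 1.0245 [wait]  ⇒ S*(5)=88.4120
t_4: node(4,0) S=57.7970 payoff=84.6530 vs cont=84.1801 → 84.6530 [stop]  node(4,1) S=76.7319 payoff=65.7181 vs cont=65.2453 → 65.7181 [stop]  node(4,2) S=101.8700 payoff=40.5800 vs cont=41.6105 → 41.6105 [wait]  node(4,3) S=135.2436 payoff=7.2064 vs cont=18.8662 → 18.8662 [wait]  node(4,4) S=179.5508 payoff=0.0000 vs cont=5.0237 → 5.0237 [wait]  ⇒ S*(4)=76.7319
t_3: node(3,0) S=66.5948 payoff=75.8552 vs cont=75.3823 → 75.8552 [stop]  node(3,1) S=88.4120 payoff=54.0380 vs cont=54.0544 → 54.0544 [wait]  node(3,2) S=117.3766 payoff=25.0734 vs cont=30.6741 → 30.6741 [wait]  node(3,3) S=155.8303 payoff=0.0000 vs cont=12.2316 → 12.2316 [wait]  ⇒ S*(3)=66.5948
t_2: node(2,0) S=76.7319 payoff=65.7181 vs cont=65.2530 → 65.7181 [stop]  node(2,1) S=101.8700 payoff=40.5800 vs cont=42.7747 → 42.7747 [wait]  node(2,2) S=135.2436 payoff=7.2064 vs cont=21.8163 → 21.8163 [wait]  ⇒ S*(2)=76.7319
t_1: node(1,0) S=88.4120 payoff=54.0380 vs cont=54.6071 → 54.6071 [wait]  node(1,1) S=117.3766 payoff=25.0734 vs cont=32.6823 → 32.6823 [wait]  ⇒ S*(1)=-
t_0: node(0,0) S=101.8700 payoff=40.5800 vs cont=44.0167 → 44.0167 [wait]  ⇒ S*(0)=-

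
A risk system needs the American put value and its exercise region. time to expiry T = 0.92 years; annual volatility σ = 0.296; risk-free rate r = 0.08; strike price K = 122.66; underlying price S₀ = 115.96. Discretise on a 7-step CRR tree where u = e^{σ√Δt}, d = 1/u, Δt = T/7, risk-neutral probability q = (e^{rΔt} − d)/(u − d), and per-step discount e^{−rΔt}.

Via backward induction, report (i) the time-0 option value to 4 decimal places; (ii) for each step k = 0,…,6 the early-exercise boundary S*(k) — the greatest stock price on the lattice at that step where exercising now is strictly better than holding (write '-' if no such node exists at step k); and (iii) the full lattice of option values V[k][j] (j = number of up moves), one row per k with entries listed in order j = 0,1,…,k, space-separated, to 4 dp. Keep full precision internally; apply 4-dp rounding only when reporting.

price = 13.4335
boundary = - - 93.5623 84.0421 93.5623 104.1608 93.5623
tree:
13.4335
20.1306 7.5814
29.0977 12.3383 3.3850
38.6179 19.3767 6.1520 0.9232
47.1693 29.0977 10.8798 1.9533 0.0000
54.8507 38.6179 18.4992 4.1327 0.0000 0.0000
61.7504 47.1693 29.0977 8.7436 0.0000 0.0000 0.0000
67.9481 54.8507 38.6179 18.4992 0.0000 0.0000 0.0000 0.0000

Δt=0.13143, u=1.11328, d=0.89825, q=0.52235, disc=e^(-rΔt)=0.98954
k=7 terminal: V=max(K-S,0) → 67.9481 54.8507 38.6179 18.4992 0.0000 0.0000 0.0000 0.0000
k=6: j=0 S=60.9096 intr=61.7504 cont=60.4675 V=61.7504[EX]; j=1 S=75.4907 intr=47.1693 cont=45.8864 V=47.1693[EX]; j=2 S=93.5623 intr=29.0977 cont=27.8148 V=29.0977[EX]; j=3 S=115.9600 intr=6.7000 cont=8.7436 V=8.7436[hold]; j=4 S=143.7195 intr=0.0000 cont=0.0000 V=0.0000[hold]; j=5 S=178.1243 intr=0.0000 cont=0.0000 V=0.0000[hold]; j=6 S=220.7653 intr=0.0000 cont=0.0000 V=0.0000[hold]  S*(6)=93.5623
k=5: j=0 S=67.8093 intr=54.8507 cont=53.5677 V=54.8507[EX]; j=1 S=84.0421 intr=38.6179 cont=37.3350 V=38.6179[EX]; j=2 S=104.1608 intr=18.4992 cont=18.2726 V=18.4992[EX]; j=3 S=129.0958 intr=0.0000 cont=4.1327 V=4.1327[hold]; j=4 S=159.9998 intr=0.0000 cont=0.0000 V=0.0000[hold]; j=5 S=198.3019 intr=0.0000 cont=0.0000 V=0.0000[hold]  S*(5)=104.1608
k=4: j=0 S=75.4907 intr=47.1693 cont=45.8864 V=47.1693[EX]; j=1 S=93.5623 intr=29.0977 cont=27.8148 V=29.0977[EX]; j=2 S=115.9600 intr=6.7000 cont=10.8798 V=10.8798[hold]; j=3 S=143.7195 intr=0.0000 cont=1.9533 V=1.9533[hold]; j=4 S=178.1243 intr=0.0000 cont=0.0000 V=0.0000[hold]  S*(4)=93.5623
k=3: j=0 S=84.0421 intr=38.6179 cont=37.3350 V=38.6179[EX]; j=1 S=104.1608 intr=18.4992 cont=19.3767 V=19.3767[hold]; j=2 S=129.0958 intr=0.0000 cont=6.1520 V=6.1520[hold]; j=3 S=159.9998 intr=0.0000 cont=0.9232 V=0.9232[hold]  S*(3)=84.0421
k=2: j=0 S=93.5623 intr=29.0977 cont=28.2684 V=29.0977[EX]; j=1 S=115.9600 intr=6.7000 cont=12.3383 V=12.3383[hold]; j=2 S=143.7195 intr=0.0000 cont=3.3850 V=3.3850[hold]  S*(2)=93.5623
k=1: j=0 S=104.1608 intr=18.4992 cont=20.1306 V=20.1306[hold]; j=1 S=129.0958 intr=0.0000 cont=7.5814 V=7.5814[hold]  S*(1)=-
k=0: j=0 S=115.9600 intr=6.7000 cont=13.4335 V=13.4335[hold]  S*(0)=-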